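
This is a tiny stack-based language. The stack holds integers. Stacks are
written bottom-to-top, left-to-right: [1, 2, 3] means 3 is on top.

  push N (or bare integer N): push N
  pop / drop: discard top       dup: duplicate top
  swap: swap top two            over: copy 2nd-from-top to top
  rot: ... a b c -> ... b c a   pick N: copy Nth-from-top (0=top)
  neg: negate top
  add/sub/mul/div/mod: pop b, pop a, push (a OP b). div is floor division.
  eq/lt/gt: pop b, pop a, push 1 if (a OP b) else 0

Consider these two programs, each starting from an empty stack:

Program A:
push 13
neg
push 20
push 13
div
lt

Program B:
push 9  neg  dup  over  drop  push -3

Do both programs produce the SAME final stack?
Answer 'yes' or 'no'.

Answer: no

Derivation:
Program A trace:
  After 'push 13': [13]
  After 'neg': [-13]
  After 'push 20': [-13, 20]
  After 'push 13': [-13, 20, 13]
  After 'div': [-13, 1]
  After 'lt': [1]
Program A final stack: [1]

Program B trace:
  After 'push 9': [9]
  After 'neg': [-9]
  After 'dup': [-9, -9]
  After 'over': [-9, -9, -9]
  After 'drop': [-9, -9]
  After 'push -3': [-9, -9, -3]
Program B final stack: [-9, -9, -3]
Same: no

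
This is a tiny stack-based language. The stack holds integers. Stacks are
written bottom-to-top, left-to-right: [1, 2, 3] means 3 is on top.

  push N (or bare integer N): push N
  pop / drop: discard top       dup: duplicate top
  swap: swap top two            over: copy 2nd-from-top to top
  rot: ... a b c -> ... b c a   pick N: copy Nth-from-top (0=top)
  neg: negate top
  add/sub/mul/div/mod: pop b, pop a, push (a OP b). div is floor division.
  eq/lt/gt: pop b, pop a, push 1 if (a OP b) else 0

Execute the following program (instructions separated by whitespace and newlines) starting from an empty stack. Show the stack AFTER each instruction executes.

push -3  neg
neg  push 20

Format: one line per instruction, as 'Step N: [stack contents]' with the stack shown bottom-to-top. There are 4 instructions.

Step 1: [-3]
Step 2: [3]
Step 3: [-3]
Step 4: [-3, 20]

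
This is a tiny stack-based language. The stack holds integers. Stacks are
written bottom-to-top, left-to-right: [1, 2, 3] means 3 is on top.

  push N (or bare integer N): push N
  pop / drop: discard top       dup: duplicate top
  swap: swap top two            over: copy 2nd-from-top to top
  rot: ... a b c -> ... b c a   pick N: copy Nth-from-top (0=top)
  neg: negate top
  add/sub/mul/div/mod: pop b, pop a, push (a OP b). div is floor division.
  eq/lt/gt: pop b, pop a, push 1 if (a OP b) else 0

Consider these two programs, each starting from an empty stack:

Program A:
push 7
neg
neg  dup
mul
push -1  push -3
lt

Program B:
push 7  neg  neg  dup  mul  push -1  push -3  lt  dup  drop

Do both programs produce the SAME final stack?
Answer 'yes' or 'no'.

Program A trace:
  After 'push 7': [7]
  After 'neg': [-7]
  After 'neg': [7]
  After 'dup': [7, 7]
  After 'mul': [49]
  After 'push -1': [49, -1]
  After 'push -3': [49, -1, -3]
  After 'lt': [49, 0]
Program A final stack: [49, 0]

Program B trace:
  After 'push 7': [7]
  After 'neg': [-7]
  After 'neg': [7]
  After 'dup': [7, 7]
  After 'mul': [49]
  After 'push -1': [49, -1]
  After 'push -3': [49, -1, -3]
  After 'lt': [49, 0]
  After 'dup': [49, 0, 0]
  After 'drop': [49, 0]
Program B final stack: [49, 0]
Same: yes

Answer: yes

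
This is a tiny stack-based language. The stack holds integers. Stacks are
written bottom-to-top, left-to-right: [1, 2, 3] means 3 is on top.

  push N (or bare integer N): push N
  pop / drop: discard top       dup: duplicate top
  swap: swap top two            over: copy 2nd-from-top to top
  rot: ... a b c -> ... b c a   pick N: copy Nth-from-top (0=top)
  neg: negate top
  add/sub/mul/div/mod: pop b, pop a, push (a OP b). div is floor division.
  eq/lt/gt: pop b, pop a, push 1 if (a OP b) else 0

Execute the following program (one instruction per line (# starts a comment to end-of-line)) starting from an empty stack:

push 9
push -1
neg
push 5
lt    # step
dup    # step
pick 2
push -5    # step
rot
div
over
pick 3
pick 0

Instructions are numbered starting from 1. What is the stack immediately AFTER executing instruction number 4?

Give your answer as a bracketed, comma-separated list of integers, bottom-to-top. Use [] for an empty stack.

Answer: [9, 1, 5]

Derivation:
Step 1 ('push 9'): [9]
Step 2 ('push -1'): [9, -1]
Step 3 ('neg'): [9, 1]
Step 4 ('push 5'): [9, 1, 5]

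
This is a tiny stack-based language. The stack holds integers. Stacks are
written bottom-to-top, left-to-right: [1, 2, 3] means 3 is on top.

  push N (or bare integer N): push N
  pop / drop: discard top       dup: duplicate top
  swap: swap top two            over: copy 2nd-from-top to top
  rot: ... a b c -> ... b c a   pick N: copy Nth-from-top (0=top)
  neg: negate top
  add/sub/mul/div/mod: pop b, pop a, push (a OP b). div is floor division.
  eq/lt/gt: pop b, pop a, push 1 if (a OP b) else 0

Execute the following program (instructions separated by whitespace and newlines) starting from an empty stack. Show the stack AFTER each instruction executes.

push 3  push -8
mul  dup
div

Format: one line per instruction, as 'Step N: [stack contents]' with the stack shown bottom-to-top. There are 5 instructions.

Step 1: [3]
Step 2: [3, -8]
Step 3: [-24]
Step 4: [-24, -24]
Step 5: [1]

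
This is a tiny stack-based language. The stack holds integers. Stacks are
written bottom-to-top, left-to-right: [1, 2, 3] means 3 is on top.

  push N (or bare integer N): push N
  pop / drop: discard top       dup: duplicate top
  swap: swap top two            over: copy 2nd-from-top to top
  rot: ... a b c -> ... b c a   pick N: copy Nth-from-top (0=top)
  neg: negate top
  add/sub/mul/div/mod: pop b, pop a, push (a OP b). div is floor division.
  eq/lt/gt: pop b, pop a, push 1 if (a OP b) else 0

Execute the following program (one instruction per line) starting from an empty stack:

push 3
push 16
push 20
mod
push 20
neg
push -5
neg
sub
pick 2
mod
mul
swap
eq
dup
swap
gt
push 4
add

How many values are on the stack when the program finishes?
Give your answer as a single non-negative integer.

After 'push 3': stack = [3] (depth 1)
After 'push 16': stack = [3, 16] (depth 2)
After 'push 20': stack = [3, 16, 20] (depth 3)
After 'mod': stack = [3, 16] (depth 2)
After 'push 20': stack = [3, 16, 20] (depth 3)
After 'neg': stack = [3, 16, -20] (depth 3)
After 'push -5': stack = [3, 16, -20, -5] (depth 4)
After 'neg': stack = [3, 16, -20, 5] (depth 4)
After 'sub': stack = [3, 16, -25] (depth 3)
After 'pick 2': stack = [3, 16, -25, 3] (depth 4)
After 'mod': stack = [3, 16, 2] (depth 3)
After 'mul': stack = [3, 32] (depth 2)
After 'swap': stack = [32, 3] (depth 2)
After 'eq': stack = [0] (depth 1)
After 'dup': stack = [0, 0] (depth 2)
After 'swap': stack = [0, 0] (depth 2)
After 'gt': stack = [0] (depth 1)
After 'push 4': stack = [0, 4] (depth 2)
After 'add': stack = [4] (depth 1)

Answer: 1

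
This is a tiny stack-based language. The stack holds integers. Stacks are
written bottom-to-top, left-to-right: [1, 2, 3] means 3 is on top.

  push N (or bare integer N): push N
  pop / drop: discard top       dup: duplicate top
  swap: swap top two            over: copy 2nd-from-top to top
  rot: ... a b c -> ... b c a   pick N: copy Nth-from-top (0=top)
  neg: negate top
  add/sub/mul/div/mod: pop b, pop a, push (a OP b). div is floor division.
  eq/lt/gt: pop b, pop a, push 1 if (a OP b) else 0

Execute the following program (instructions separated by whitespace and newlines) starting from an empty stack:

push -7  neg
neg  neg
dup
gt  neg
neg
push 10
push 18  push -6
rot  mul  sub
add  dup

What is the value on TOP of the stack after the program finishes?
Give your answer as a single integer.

Answer: 78

Derivation:
After 'push -7': [-7]
After 'neg': [7]
After 'neg': [-7]
After 'neg': [7]
After 'dup': [7, 7]
After 'gt': [0]
After 'neg': [0]
After 'neg': [0]
After 'push 10': [0, 10]
After 'push 18': [0, 10, 18]
After 'push -6': [0, 10, 18, -6]
After 'rot': [0, 18, -6, 10]
After 'mul': [0, 18, -60]
After 'sub': [0, 78]
After 'add': [78]
After 'dup': [78, 78]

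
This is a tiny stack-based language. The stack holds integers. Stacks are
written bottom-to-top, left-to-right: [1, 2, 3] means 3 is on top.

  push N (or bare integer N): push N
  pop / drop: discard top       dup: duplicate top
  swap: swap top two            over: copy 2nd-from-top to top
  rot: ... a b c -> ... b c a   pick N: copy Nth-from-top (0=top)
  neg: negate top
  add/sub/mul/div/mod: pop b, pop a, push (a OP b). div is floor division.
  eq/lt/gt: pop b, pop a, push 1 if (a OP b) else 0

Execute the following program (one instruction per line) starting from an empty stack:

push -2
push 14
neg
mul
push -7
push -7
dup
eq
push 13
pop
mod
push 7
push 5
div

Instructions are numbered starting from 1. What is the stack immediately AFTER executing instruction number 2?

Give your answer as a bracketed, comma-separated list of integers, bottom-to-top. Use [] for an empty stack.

Step 1 ('push -2'): [-2]
Step 2 ('push 14'): [-2, 14]

Answer: [-2, 14]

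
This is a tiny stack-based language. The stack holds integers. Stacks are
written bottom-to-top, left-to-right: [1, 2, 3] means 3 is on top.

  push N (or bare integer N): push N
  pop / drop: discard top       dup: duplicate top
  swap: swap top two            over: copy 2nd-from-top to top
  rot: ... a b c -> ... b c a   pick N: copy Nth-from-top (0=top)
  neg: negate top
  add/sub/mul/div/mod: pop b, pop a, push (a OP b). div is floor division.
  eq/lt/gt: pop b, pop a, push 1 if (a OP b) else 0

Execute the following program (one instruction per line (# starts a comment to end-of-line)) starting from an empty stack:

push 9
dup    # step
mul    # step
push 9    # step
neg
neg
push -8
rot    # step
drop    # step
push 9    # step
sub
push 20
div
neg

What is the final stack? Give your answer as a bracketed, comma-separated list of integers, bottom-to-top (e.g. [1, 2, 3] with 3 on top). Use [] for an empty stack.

After 'push 9': [9]
After 'dup': [9, 9]
After 'mul': [81]
After 'push 9': [81, 9]
After 'neg': [81, -9]
After 'neg': [81, 9]
After 'push -8': [81, 9, -8]
After 'rot': [9, -8, 81]
After 'drop': [9, -8]
After 'push 9': [9, -8, 9]
After 'sub': [9, -17]
After 'push 20': [9, -17, 20]
After 'div': [9, -1]
After 'neg': [9, 1]

Answer: [9, 1]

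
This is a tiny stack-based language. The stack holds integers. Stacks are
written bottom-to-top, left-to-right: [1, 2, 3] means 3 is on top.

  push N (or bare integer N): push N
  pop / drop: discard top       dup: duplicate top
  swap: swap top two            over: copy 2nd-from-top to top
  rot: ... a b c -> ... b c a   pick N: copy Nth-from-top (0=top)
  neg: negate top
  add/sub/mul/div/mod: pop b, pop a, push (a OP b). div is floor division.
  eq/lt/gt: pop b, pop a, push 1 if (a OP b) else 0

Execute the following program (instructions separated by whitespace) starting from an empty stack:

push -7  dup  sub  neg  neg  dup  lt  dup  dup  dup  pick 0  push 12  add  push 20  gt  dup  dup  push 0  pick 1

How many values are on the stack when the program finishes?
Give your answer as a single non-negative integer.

After 'push -7': stack = [-7] (depth 1)
After 'dup': stack = [-7, -7] (depth 2)
After 'sub': stack = [0] (depth 1)
After 'neg': stack = [0] (depth 1)
After 'neg': stack = [0] (depth 1)
After 'dup': stack = [0, 0] (depth 2)
After 'lt': stack = [0] (depth 1)
After 'dup': stack = [0, 0] (depth 2)
After 'dup': stack = [0, 0, 0] (depth 3)
After 'dup': stack = [0, 0, 0, 0] (depth 4)
After 'pick 0': stack = [0, 0, 0, 0, 0] (depth 5)
After 'push 12': stack = [0, 0, 0, 0, 0, 12] (depth 6)
After 'add': stack = [0, 0, 0, 0, 12] (depth 5)
After 'push 20': stack = [0, 0, 0, 0, 12, 20] (depth 6)
After 'gt': stack = [0, 0, 0, 0, 0] (depth 5)
After 'dup': stack = [0, 0, 0, 0, 0, 0] (depth 6)
After 'dup': stack = [0, 0, 0, 0, 0, 0, 0] (depth 7)
After 'push 0': stack = [0, 0, 0, 0, 0, 0, 0, 0] (depth 8)
After 'pick 1': stack = [0, 0, 0, 0, 0, 0, 0, 0, 0] (depth 9)

Answer: 9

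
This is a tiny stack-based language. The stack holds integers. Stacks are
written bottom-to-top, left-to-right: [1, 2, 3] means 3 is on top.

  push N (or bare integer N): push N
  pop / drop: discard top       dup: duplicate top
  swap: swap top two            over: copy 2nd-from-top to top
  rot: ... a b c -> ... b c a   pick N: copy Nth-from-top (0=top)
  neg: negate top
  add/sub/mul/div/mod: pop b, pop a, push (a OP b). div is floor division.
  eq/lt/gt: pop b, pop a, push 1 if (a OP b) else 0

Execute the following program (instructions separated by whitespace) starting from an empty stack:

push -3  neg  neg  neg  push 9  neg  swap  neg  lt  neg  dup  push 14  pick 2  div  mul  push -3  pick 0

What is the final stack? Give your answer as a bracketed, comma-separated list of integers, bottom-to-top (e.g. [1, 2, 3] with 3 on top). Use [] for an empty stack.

Answer: [-1, 14, -3, -3]

Derivation:
After 'push -3': [-3]
After 'neg': [3]
After 'neg': [-3]
After 'neg': [3]
After 'push 9': [3, 9]
After 'neg': [3, -9]
After 'swap': [-9, 3]
After 'neg': [-9, -3]
After 'lt': [1]
After 'neg': [-1]
After 'dup': [-1, -1]
After 'push 14': [-1, -1, 14]
After 'pick 2': [-1, -1, 14, -1]
After 'div': [-1, -1, -14]
After 'mul': [-1, 14]
After 'push -3': [-1, 14, -3]
After 'pick 0': [-1, 14, -3, -3]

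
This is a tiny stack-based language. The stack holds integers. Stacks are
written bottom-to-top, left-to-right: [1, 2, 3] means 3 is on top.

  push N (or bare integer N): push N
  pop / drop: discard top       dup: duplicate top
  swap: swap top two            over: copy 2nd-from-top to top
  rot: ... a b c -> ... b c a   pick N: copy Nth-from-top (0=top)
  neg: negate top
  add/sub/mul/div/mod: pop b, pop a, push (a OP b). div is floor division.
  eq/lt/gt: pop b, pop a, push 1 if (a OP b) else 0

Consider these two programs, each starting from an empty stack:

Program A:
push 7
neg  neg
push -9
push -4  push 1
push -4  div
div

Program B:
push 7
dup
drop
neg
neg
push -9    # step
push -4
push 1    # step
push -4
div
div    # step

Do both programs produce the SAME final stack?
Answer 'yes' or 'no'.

Program A trace:
  After 'push 7': [7]
  After 'neg': [-7]
  After 'neg': [7]
  After 'push -9': [7, -9]
  After 'push -4': [7, -9, -4]
  After 'push 1': [7, -9, -4, 1]
  After 'push -4': [7, -9, -4, 1, -4]
  After 'div': [7, -9, -4, -1]
  After 'div': [7, -9, 4]
Program A final stack: [7, -9, 4]

Program B trace:
  After 'push 7': [7]
  After 'dup': [7, 7]
  After 'drop': [7]
  After 'neg': [-7]
  After 'neg': [7]
  After 'push -9': [7, -9]
  After 'push -4': [7, -9, -4]
  After 'push 1': [7, -9, -4, 1]
  After 'push -4': [7, -9, -4, 1, -4]
  After 'div': [7, -9, -4, -1]
  After 'div': [7, -9, 4]
Program B final stack: [7, -9, 4]
Same: yes

Answer: yes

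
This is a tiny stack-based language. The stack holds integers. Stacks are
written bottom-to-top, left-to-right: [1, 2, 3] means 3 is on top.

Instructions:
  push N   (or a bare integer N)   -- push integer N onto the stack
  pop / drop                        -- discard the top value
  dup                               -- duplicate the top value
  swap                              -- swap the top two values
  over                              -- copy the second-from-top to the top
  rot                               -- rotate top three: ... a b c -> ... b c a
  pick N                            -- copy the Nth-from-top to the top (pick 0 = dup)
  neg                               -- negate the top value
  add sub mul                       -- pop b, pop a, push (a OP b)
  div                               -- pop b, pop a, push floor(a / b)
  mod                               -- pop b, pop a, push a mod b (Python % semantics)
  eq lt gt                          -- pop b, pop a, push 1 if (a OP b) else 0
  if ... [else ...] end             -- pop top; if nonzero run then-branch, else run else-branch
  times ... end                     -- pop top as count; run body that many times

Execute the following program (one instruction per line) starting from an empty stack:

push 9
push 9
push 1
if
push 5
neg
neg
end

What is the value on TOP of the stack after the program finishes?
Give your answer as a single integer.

After 'push 9': [9]
After 'push 9': [9, 9]
After 'push 1': [9, 9, 1]
After 'if': [9, 9]
After 'push 5': [9, 9, 5]
After 'neg': [9, 9, -5]
After 'neg': [9, 9, 5]

Answer: 5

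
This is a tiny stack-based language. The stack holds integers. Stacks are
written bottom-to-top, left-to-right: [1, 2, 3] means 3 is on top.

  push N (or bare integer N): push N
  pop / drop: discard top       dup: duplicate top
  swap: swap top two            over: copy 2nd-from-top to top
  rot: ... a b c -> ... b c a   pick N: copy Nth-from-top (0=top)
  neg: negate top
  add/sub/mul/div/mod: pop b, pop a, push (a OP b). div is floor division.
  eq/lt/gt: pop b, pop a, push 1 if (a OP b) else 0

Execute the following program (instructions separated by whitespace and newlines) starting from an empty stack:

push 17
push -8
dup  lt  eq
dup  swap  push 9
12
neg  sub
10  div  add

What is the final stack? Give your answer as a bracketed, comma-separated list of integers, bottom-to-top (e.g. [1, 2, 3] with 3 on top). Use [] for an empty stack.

After 'push 17': [17]
After 'push -8': [17, -8]
After 'dup': [17, -8, -8]
After 'lt': [17, 0]
After 'eq': [0]
After 'dup': [0, 0]
After 'swap': [0, 0]
After 'push 9': [0, 0, 9]
After 'push 12': [0, 0, 9, 12]
After 'neg': [0, 0, 9, -12]
After 'sub': [0, 0, 21]
After 'push 10': [0, 0, 21, 10]
After 'div': [0, 0, 2]
After 'add': [0, 2]

Answer: [0, 2]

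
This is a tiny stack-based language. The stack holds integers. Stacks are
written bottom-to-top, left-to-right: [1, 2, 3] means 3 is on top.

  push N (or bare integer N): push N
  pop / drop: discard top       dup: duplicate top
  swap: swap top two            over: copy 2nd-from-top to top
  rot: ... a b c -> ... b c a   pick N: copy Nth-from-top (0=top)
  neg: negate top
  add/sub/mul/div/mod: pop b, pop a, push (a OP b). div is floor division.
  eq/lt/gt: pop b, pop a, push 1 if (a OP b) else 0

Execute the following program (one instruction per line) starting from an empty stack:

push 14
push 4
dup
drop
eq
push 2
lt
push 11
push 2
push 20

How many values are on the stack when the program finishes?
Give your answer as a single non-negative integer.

After 'push 14': stack = [14] (depth 1)
After 'push 4': stack = [14, 4] (depth 2)
After 'dup': stack = [14, 4, 4] (depth 3)
After 'drop': stack = [14, 4] (depth 2)
After 'eq': stack = [0] (depth 1)
After 'push 2': stack = [0, 2] (depth 2)
After 'lt': stack = [1] (depth 1)
After 'push 11': stack = [1, 11] (depth 2)
After 'push 2': stack = [1, 11, 2] (depth 3)
After 'push 20': stack = [1, 11, 2, 20] (depth 4)

Answer: 4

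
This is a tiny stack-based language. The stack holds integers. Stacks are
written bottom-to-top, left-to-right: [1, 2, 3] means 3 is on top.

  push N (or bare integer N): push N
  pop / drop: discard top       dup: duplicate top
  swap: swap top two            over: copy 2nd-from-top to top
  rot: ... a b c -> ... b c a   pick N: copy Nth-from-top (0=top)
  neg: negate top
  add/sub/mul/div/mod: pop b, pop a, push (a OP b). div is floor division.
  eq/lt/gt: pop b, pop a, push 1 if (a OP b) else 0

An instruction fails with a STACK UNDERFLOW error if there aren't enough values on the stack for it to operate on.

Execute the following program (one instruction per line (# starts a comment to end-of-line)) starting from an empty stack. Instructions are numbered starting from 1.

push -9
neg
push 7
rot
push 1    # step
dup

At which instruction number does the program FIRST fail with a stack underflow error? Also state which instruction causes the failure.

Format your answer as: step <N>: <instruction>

Answer: step 4: rot

Derivation:
Step 1 ('push -9'): stack = [-9], depth = 1
Step 2 ('neg'): stack = [9], depth = 1
Step 3 ('push 7'): stack = [9, 7], depth = 2
Step 4 ('rot'): needs 3 value(s) but depth is 2 — STACK UNDERFLOW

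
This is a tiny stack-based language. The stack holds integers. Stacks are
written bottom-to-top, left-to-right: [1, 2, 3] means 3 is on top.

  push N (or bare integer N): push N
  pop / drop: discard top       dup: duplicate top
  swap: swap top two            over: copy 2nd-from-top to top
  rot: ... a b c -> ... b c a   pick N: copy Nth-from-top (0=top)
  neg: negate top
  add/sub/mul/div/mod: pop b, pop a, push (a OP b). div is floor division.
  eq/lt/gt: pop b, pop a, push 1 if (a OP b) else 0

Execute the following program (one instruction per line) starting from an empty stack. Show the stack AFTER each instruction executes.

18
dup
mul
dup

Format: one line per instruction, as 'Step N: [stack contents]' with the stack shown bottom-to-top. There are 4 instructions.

Step 1: [18]
Step 2: [18, 18]
Step 3: [324]
Step 4: [324, 324]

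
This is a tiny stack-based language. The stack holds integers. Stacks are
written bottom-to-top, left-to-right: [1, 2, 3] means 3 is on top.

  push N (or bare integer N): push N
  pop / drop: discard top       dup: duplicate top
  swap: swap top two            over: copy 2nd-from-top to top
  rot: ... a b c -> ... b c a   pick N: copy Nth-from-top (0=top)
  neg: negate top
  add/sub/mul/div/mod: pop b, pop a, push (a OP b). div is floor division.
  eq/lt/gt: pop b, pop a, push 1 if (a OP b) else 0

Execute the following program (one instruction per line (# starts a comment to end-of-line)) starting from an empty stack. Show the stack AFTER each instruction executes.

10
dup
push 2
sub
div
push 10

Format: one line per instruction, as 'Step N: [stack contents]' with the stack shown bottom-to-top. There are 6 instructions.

Step 1: [10]
Step 2: [10, 10]
Step 3: [10, 10, 2]
Step 4: [10, 8]
Step 5: [1]
Step 6: [1, 10]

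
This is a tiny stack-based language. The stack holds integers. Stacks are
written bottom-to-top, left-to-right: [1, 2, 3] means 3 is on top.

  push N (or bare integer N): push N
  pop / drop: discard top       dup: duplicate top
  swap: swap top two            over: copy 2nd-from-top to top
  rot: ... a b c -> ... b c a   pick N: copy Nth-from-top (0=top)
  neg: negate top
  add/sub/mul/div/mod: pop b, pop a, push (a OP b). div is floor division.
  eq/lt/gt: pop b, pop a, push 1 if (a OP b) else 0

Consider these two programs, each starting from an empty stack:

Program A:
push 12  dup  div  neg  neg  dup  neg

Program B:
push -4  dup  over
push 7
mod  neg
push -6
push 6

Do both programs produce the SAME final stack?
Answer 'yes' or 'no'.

Program A trace:
  After 'push 12': [12]
  After 'dup': [12, 12]
  After 'div': [1]
  After 'neg': [-1]
  After 'neg': [1]
  After 'dup': [1, 1]
  After 'neg': [1, -1]
Program A final stack: [1, -1]

Program B trace:
  After 'push -4': [-4]
  After 'dup': [-4, -4]
  After 'over': [-4, -4, -4]
  After 'push 7': [-4, -4, -4, 7]
  After 'mod': [-4, -4, 3]
  After 'neg': [-4, -4, -3]
  After 'push -6': [-4, -4, -3, -6]
  After 'push 6': [-4, -4, -3, -6, 6]
Program B final stack: [-4, -4, -3, -6, 6]
Same: no

Answer: no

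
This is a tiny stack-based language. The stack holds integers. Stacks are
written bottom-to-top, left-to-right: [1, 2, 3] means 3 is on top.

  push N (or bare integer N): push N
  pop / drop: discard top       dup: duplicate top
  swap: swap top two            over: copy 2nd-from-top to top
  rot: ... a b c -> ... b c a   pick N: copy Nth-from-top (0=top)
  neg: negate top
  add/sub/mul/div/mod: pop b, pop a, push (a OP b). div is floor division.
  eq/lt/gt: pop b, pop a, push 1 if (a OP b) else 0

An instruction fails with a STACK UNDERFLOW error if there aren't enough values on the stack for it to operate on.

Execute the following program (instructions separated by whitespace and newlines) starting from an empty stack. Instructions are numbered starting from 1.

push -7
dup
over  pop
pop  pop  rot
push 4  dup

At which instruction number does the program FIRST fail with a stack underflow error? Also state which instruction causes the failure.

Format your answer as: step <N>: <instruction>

Answer: step 7: rot

Derivation:
Step 1 ('push -7'): stack = [-7], depth = 1
Step 2 ('dup'): stack = [-7, -7], depth = 2
Step 3 ('over'): stack = [-7, -7, -7], depth = 3
Step 4 ('pop'): stack = [-7, -7], depth = 2
Step 5 ('pop'): stack = [-7], depth = 1
Step 6 ('pop'): stack = [], depth = 0
Step 7 ('rot'): needs 3 value(s) but depth is 0 — STACK UNDERFLOW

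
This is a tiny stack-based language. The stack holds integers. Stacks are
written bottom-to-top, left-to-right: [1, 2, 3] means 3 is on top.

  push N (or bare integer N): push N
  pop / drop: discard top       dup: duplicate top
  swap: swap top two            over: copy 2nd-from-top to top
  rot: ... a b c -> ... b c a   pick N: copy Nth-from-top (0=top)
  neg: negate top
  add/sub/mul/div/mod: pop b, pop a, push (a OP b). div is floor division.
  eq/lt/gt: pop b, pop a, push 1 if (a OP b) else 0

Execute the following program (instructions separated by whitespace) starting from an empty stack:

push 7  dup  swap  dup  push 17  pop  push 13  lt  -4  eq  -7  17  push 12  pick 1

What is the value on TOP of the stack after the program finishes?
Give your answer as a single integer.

After 'push 7': [7]
After 'dup': [7, 7]
After 'swap': [7, 7]
After 'dup': [7, 7, 7]
After 'push 17': [7, 7, 7, 17]
After 'pop': [7, 7, 7]
After 'push 13': [7, 7, 7, 13]
After 'lt': [7, 7, 1]
After 'push -4': [7, 7, 1, -4]
After 'eq': [7, 7, 0]
After 'push -7': [7, 7, 0, -7]
After 'push 17': [7, 7, 0, -7, 17]
After 'push 12': [7, 7, 0, -7, 17, 12]
After 'pick 1': [7, 7, 0, -7, 17, 12, 17]

Answer: 17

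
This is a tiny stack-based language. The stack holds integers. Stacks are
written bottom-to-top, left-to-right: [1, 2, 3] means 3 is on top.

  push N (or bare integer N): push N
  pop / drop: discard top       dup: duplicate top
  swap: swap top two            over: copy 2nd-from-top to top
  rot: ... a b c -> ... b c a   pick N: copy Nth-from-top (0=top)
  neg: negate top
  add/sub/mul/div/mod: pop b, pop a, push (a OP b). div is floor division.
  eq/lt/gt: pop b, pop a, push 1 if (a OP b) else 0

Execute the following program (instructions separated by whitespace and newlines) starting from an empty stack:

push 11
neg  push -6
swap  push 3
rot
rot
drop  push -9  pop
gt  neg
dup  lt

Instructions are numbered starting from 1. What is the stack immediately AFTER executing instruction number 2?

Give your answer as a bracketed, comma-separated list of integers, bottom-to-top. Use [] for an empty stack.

Step 1 ('push 11'): [11]
Step 2 ('neg'): [-11]

Answer: [-11]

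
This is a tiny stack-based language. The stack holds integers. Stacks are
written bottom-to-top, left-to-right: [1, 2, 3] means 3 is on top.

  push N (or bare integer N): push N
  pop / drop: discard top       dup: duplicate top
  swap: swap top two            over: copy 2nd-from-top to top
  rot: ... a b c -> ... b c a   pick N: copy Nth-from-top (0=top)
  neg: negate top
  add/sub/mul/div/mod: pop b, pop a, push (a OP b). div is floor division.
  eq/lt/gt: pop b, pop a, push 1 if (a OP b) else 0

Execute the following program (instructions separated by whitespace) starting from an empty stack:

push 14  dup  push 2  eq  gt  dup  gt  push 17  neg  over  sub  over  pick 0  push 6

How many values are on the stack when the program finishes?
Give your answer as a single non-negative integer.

Answer: 5

Derivation:
After 'push 14': stack = [14] (depth 1)
After 'dup': stack = [14, 14] (depth 2)
After 'push 2': stack = [14, 14, 2] (depth 3)
After 'eq': stack = [14, 0] (depth 2)
After 'gt': stack = [1] (depth 1)
After 'dup': stack = [1, 1] (depth 2)
After 'gt': stack = [0] (depth 1)
After 'push 17': stack = [0, 17] (depth 2)
After 'neg': stack = [0, -17] (depth 2)
After 'over': stack = [0, -17, 0] (depth 3)
After 'sub': stack = [0, -17] (depth 2)
After 'over': stack = [0, -17, 0] (depth 3)
After 'pick 0': stack = [0, -17, 0, 0] (depth 4)
After 'push 6': stack = [0, -17, 0, 0, 6] (depth 5)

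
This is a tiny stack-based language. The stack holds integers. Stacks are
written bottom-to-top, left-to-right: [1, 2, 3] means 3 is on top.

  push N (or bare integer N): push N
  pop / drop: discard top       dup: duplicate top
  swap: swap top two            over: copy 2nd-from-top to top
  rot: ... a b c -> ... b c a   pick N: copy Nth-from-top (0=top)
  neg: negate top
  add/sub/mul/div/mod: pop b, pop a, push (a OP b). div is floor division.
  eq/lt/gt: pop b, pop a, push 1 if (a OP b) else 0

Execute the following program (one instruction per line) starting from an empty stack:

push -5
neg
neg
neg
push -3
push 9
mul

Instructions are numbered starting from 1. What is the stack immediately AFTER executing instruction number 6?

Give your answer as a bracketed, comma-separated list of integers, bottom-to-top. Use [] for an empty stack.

Step 1 ('push -5'): [-5]
Step 2 ('neg'): [5]
Step 3 ('neg'): [-5]
Step 4 ('neg'): [5]
Step 5 ('push -3'): [5, -3]
Step 6 ('push 9'): [5, -3, 9]

Answer: [5, -3, 9]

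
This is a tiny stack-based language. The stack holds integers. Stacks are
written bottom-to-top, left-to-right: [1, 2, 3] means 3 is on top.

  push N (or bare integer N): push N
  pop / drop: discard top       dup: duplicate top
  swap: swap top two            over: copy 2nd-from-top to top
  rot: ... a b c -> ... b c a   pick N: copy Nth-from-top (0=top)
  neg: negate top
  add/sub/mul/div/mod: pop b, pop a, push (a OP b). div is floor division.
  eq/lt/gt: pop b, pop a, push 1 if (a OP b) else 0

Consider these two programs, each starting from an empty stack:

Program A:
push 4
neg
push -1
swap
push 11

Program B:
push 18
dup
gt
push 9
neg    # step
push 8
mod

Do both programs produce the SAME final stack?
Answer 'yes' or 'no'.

Answer: no

Derivation:
Program A trace:
  After 'push 4': [4]
  After 'neg': [-4]
  After 'push -1': [-4, -1]
  After 'swap': [-1, -4]
  After 'push 11': [-1, -4, 11]
Program A final stack: [-1, -4, 11]

Program B trace:
  After 'push 18': [18]
  After 'dup': [18, 18]
  After 'gt': [0]
  After 'push 9': [0, 9]
  After 'neg': [0, -9]
  After 'push 8': [0, -9, 8]
  After 'mod': [0, 7]
Program B final stack: [0, 7]
Same: no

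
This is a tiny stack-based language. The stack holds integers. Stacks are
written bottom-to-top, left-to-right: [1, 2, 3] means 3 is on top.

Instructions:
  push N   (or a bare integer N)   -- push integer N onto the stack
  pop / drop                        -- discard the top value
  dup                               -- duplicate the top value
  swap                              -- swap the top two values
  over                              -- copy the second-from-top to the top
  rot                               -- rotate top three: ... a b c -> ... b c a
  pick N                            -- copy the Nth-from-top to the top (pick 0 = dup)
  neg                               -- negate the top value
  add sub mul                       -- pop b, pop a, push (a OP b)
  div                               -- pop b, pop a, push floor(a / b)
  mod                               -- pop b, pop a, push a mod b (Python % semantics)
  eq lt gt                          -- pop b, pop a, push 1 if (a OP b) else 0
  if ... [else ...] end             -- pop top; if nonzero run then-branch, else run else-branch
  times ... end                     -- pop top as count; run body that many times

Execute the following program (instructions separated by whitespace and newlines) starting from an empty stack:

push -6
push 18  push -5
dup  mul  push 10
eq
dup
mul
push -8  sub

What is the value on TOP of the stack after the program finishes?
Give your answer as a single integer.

After 'push -6': [-6]
After 'push 18': [-6, 18]
After 'push -5': [-6, 18, -5]
After 'dup': [-6, 18, -5, -5]
After 'mul': [-6, 18, 25]
After 'push 10': [-6, 18, 25, 10]
After 'eq': [-6, 18, 0]
After 'dup': [-6, 18, 0, 0]
After 'mul': [-6, 18, 0]
After 'push -8': [-6, 18, 0, -8]
After 'sub': [-6, 18, 8]

Answer: 8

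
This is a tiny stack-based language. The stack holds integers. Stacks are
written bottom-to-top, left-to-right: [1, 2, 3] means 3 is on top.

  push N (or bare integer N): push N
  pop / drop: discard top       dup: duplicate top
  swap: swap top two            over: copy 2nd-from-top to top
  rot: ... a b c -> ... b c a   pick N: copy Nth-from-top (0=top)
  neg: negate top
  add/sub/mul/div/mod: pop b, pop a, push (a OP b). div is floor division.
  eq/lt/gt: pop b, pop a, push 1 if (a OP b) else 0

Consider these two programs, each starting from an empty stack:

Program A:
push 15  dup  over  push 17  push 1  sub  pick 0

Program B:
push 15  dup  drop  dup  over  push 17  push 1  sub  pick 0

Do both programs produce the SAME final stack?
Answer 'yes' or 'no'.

Answer: yes

Derivation:
Program A trace:
  After 'push 15': [15]
  After 'dup': [15, 15]
  After 'over': [15, 15, 15]
  After 'push 17': [15, 15, 15, 17]
  After 'push 1': [15, 15, 15, 17, 1]
  After 'sub': [15, 15, 15, 16]
  After 'pick 0': [15, 15, 15, 16, 16]
Program A final stack: [15, 15, 15, 16, 16]

Program B trace:
  After 'push 15': [15]
  After 'dup': [15, 15]
  After 'drop': [15]
  After 'dup': [15, 15]
  After 'over': [15, 15, 15]
  After 'push 17': [15, 15, 15, 17]
  After 'push 1': [15, 15, 15, 17, 1]
  After 'sub': [15, 15, 15, 16]
  After 'pick 0': [15, 15, 15, 16, 16]
Program B final stack: [15, 15, 15, 16, 16]
Same: yes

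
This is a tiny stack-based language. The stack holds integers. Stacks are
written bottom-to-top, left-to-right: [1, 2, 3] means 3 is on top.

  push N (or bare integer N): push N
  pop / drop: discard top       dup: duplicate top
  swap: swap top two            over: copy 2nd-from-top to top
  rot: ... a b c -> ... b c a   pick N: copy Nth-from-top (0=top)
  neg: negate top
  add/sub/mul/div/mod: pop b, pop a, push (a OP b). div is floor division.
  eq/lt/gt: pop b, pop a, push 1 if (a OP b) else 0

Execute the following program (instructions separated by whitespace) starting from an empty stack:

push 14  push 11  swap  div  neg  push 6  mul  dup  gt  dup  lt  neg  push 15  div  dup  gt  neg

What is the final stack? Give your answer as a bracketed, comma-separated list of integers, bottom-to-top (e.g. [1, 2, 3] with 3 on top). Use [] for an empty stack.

Answer: [0]

Derivation:
After 'push 14': [14]
After 'push 11': [14, 11]
After 'swap': [11, 14]
After 'div': [0]
After 'neg': [0]
After 'push 6': [0, 6]
After 'mul': [0]
After 'dup': [0, 0]
After 'gt': [0]
After 'dup': [0, 0]
After 'lt': [0]
After 'neg': [0]
After 'push 15': [0, 15]
After 'div': [0]
After 'dup': [0, 0]
After 'gt': [0]
After 'neg': [0]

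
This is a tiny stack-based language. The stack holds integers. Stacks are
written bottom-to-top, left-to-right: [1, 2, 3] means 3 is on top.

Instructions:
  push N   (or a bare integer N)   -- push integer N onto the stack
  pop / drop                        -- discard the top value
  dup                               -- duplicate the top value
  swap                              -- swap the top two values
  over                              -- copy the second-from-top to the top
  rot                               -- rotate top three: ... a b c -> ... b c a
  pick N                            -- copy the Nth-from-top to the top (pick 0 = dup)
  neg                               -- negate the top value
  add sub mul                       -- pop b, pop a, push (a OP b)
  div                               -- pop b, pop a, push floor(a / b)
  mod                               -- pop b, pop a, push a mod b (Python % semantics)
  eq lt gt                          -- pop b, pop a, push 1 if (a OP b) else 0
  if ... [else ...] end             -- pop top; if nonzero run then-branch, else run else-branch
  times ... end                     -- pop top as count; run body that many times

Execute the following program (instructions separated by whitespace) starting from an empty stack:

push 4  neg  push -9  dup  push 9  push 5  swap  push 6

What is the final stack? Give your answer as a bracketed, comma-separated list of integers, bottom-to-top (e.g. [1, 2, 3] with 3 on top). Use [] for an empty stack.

After 'push 4': [4]
After 'neg': [-4]
After 'push -9': [-4, -9]
After 'dup': [-4, -9, -9]
After 'push 9': [-4, -9, -9, 9]
After 'push 5': [-4, -9, -9, 9, 5]
After 'swap': [-4, -9, -9, 5, 9]
After 'push 6': [-4, -9, -9, 5, 9, 6]

Answer: [-4, -9, -9, 5, 9, 6]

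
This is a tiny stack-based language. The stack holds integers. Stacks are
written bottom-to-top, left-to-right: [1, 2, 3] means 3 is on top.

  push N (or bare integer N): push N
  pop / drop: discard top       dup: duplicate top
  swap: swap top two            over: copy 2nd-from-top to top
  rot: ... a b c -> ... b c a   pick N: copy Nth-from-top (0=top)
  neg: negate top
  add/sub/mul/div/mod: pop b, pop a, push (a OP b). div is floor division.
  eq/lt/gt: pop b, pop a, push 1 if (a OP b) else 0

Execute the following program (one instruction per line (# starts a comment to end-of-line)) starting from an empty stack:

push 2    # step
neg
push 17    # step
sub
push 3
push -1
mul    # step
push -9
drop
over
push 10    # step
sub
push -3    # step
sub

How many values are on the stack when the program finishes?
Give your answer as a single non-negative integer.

After 'push 2': stack = [2] (depth 1)
After 'neg': stack = [-2] (depth 1)
After 'push 17': stack = [-2, 17] (depth 2)
After 'sub': stack = [-19] (depth 1)
After 'push 3': stack = [-19, 3] (depth 2)
After 'push -1': stack = [-19, 3, -1] (depth 3)
After 'mul': stack = [-19, -3] (depth 2)
After 'push -9': stack = [-19, -3, -9] (depth 3)
After 'drop': stack = [-19, -3] (depth 2)
After 'over': stack = [-19, -3, -19] (depth 3)
After 'push 10': stack = [-19, -3, -19, 10] (depth 4)
After 'sub': stack = [-19, -3, -29] (depth 3)
After 'push -3': stack = [-19, -3, -29, -3] (depth 4)
After 'sub': stack = [-19, -3, -26] (depth 3)

Answer: 3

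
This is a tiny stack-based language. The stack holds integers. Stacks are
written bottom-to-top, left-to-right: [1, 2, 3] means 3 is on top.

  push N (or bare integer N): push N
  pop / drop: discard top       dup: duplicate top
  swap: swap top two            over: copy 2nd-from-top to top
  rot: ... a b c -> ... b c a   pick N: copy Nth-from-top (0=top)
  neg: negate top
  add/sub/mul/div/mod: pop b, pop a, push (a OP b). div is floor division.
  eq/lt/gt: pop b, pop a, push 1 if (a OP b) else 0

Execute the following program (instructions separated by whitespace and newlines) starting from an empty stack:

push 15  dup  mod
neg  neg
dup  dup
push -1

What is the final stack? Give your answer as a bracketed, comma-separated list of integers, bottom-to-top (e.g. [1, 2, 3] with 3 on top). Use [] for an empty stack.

After 'push 15': [15]
After 'dup': [15, 15]
After 'mod': [0]
After 'neg': [0]
After 'neg': [0]
After 'dup': [0, 0]
After 'dup': [0, 0, 0]
After 'push -1': [0, 0, 0, -1]

Answer: [0, 0, 0, -1]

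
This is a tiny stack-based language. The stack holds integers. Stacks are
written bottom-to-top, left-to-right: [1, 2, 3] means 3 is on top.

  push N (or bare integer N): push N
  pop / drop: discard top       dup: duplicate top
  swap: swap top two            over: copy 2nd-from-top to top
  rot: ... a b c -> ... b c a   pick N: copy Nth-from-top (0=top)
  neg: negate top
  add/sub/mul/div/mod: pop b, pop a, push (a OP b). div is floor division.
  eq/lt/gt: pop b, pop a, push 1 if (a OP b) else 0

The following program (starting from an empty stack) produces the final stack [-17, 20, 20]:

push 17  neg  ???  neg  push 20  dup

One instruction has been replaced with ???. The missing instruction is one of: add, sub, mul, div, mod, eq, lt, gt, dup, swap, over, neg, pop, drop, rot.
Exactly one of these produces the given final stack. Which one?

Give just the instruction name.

Stack before ???: [-17]
Stack after ???:  [17]
The instruction that transforms [-17] -> [17] is: neg

Answer: neg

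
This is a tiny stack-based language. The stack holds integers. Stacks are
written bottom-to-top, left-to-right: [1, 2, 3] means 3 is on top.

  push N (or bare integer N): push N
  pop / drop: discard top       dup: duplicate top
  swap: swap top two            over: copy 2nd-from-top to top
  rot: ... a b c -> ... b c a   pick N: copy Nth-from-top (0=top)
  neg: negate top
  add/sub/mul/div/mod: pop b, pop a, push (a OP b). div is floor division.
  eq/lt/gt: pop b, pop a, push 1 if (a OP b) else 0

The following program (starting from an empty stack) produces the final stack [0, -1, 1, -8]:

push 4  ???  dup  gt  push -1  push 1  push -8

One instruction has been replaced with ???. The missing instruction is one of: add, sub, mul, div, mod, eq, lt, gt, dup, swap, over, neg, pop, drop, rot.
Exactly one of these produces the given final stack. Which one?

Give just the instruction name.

Stack before ???: [4]
Stack after ???:  [-4]
The instruction that transforms [4] -> [-4] is: neg

Answer: neg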